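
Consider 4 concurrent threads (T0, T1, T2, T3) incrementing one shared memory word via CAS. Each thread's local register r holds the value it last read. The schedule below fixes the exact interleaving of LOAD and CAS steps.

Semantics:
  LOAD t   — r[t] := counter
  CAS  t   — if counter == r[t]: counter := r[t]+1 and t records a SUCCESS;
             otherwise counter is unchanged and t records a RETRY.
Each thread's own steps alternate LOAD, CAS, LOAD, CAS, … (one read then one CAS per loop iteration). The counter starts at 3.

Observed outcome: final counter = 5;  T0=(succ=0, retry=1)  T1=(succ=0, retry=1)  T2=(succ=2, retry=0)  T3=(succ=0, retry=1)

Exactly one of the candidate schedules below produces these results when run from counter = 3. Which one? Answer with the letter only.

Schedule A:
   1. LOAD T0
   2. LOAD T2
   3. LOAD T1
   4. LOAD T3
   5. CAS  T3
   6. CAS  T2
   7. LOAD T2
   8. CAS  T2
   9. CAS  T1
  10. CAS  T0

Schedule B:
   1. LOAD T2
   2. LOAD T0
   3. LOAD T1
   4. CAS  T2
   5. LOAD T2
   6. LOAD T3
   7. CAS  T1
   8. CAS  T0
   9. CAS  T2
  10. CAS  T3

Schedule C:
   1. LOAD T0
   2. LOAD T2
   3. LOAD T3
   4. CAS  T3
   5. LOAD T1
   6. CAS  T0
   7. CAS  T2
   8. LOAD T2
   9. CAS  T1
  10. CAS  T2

B

Run B:
step 1: T2 LOAD ⇒ load; ctr=3 reg=3
step 2: T0 LOAD ⇒ load; ctr=3 reg=3
step 3: T1 LOAD ⇒ load; ctr=3 reg=3
step 4: T2 CAS ⇒ ok; ctr=4 reg=3
step 5: T2 LOAD ⇒ load; ctr=4 reg=4
step 6: T3 LOAD ⇒ load; ctr=4 reg=4
step 7: T1 CAS ⇒ retry; ctr=4 reg=3
step 8: T0 CAS ⇒ retry; ctr=4 reg=3
step 9: T2 CAS ⇒ ok; ctr=5 reg=4
step 10: T3 CAS ⇒ retry; ctr=5 reg=4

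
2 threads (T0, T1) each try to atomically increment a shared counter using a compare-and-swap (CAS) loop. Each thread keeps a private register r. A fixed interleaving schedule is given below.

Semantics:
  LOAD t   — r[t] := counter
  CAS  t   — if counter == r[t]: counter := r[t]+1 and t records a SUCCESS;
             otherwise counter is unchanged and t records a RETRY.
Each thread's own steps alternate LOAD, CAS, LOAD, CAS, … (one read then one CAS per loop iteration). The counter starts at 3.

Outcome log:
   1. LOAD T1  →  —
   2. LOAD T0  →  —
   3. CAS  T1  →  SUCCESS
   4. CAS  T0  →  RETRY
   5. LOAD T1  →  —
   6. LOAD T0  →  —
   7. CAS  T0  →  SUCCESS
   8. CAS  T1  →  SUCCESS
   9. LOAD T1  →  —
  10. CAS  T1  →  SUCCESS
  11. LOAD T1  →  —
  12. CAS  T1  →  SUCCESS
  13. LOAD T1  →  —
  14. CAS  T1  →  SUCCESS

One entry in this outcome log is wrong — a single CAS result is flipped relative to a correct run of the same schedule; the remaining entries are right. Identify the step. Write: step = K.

Reference trace:
1. LOAD T1 → mem=3 r[T1]=3 [LOAD]
2. LOAD T0 → mem=3 r[T0]=3 [LOAD]
3. CAS T1 → mem=4 r[T1]=3 [OK]
4. CAS T0 → mem=4 r[T0]=3 [RETRY]
5. LOAD T1 → mem=4 r[T1]=4 [LOAD]
6. LOAD T0 → mem=4 r[T0]=4 [LOAD]
7. CAS T0 → mem=5 r[T0]=4 [OK]
8. CAS T1 → mem=5 r[T1]=4 [RETRY]
9. LOAD T1 → mem=5 r[T1]=5 [LOAD]
10. CAS T1 → mem=6 r[T1]=5 [OK]
11. LOAD T1 → mem=6 r[T1]=6 [LOAD]
12. CAS T1 → mem=7 r[T1]=6 [OK]
13. LOAD T1 → mem=7 r[T1]=7 [LOAD]
14. CAS T1 → mem=8 r[T1]=7 [OK]
Flip is step 8.

step = 8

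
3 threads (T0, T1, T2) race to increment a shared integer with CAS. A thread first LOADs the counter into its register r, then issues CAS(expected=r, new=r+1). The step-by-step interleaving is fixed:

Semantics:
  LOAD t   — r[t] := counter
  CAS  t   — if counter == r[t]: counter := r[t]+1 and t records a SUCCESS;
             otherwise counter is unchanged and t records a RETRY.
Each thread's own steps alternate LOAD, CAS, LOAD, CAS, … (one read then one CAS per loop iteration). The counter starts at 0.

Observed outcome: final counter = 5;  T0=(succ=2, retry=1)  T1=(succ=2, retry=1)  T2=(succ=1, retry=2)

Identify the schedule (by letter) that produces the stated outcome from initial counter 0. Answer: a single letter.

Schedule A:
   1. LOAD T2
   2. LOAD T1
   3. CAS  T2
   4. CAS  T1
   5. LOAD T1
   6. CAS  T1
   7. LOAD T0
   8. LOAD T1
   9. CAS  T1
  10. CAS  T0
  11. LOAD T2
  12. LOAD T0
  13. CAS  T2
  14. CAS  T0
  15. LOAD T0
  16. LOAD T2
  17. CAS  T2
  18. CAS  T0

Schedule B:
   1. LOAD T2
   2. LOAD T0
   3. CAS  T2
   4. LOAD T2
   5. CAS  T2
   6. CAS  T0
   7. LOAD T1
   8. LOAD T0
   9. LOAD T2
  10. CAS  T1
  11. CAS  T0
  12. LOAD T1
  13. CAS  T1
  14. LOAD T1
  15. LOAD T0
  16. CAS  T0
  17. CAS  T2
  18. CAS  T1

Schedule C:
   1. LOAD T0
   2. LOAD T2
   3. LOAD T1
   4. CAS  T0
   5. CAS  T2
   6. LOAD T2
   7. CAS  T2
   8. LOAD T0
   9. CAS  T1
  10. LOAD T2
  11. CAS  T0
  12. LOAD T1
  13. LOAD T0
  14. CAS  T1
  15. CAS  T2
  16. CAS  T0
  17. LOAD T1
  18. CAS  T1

Simulating candidate C:
T0 LOAD — after: cnt=0, r=0 — load
T2 LOAD — after: cnt=0, r=0 — load
T1 LOAD — after: cnt=0, r=0 — load
T0 CAS — after: cnt=1, r=0 — ok
T2 CAS — after: cnt=1, r=0 — retry
T2 LOAD — after: cnt=1, r=1 — load
T2 CAS — after: cnt=2, r=1 — ok
T0 LOAD — after: cnt=2, r=2 — load
T1 CAS — after: cnt=2, r=0 — retry
T2 LOAD — after: cnt=2, r=2 — load
T0 CAS — after: cnt=3, r=2 — ok
T1 LOAD — after: cnt=3, r=3 — load
T0 LOAD — after: cnt=3, r=3 — load
T1 CAS — after: cnt=4, r=3 — ok
T2 CAS — after: cnt=4, r=2 — retry
T0 CAS — after: cnt=4, r=3 — retry
T1 LOAD — after: cnt=4, r=4 — load
T1 CAS — after: cnt=5, r=4 — ok

C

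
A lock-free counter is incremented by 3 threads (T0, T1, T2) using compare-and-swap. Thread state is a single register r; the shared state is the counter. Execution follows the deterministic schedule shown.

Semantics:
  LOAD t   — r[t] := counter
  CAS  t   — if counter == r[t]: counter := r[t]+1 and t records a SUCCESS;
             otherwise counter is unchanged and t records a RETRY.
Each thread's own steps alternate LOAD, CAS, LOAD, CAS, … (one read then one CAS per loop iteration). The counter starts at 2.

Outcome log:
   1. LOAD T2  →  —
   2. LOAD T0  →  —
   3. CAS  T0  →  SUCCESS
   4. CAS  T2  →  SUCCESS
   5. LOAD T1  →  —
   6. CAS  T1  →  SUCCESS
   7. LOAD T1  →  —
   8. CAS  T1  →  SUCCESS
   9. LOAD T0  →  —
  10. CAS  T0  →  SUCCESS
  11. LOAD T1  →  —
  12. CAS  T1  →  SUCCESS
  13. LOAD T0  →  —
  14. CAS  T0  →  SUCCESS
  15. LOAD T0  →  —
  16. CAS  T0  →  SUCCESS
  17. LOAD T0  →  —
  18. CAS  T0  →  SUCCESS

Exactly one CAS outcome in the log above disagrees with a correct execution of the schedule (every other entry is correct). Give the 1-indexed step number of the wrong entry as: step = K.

step = 4

Re-executing:
   1) LOAD T2:  M=2  r_T2=2
   2) LOAD T0:  M=2  r_T0=2
   3) CAS  T0:  M=3  r_T0=2 ✓
   4) CAS  T2:  M=3  r_T2=2 ✗
   5) LOAD T1:  M=3  r_T1=3
   6) CAS  T1:  M=4  r_T1=3 ✓
   7) LOAD T1:  M=4  r_T1=4
   8) CAS  T1:  M=5  r_T1=4 ✓
   9) LOAD T0:  M=5  r_T0=5
  10) CAS  T0:  M=6  r_T0=5 ✓
  11) LOAD T1:  M=6  r_T1=6
  12) CAS  T1:  M=7  r_T1=6 ✓
  13) LOAD T0:  M=7  r_T0=7
  14) CAS  T0:  M=8  r_T0=7 ✓
  15) LOAD T0:  M=8  r_T0=8
  16) CAS  T0:  M=9  r_T0=8 ✓
  17) LOAD T0:  M=9  r_T0=9
  18) CAS  T0:  M=10  r_T0=9 ✓
Mismatch at 4.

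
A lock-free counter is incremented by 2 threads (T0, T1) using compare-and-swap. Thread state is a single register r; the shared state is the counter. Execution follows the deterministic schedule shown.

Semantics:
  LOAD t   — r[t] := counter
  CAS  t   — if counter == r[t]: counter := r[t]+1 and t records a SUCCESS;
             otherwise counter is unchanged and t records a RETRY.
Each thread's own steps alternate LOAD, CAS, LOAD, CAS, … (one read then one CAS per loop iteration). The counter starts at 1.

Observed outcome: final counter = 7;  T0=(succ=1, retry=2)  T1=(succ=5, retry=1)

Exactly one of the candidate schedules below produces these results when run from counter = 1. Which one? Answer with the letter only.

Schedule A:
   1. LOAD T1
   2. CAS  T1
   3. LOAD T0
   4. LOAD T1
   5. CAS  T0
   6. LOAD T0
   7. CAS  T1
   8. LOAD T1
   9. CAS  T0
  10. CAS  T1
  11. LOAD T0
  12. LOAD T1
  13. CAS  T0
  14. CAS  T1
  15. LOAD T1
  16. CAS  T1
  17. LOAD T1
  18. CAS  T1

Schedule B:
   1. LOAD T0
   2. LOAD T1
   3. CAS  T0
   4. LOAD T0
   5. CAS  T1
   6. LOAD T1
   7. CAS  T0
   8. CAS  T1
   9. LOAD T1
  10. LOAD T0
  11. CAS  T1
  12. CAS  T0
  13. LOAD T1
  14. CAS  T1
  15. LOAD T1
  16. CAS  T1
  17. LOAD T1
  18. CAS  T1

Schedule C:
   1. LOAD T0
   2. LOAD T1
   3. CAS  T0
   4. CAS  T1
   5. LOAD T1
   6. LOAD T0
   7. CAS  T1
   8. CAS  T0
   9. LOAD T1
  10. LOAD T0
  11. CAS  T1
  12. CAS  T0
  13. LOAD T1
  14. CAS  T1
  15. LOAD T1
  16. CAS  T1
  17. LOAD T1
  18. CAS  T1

C

Simulating candidate C:
[1] T0.load  rd  (counter 1, T0.r 1)
[2] T1.load  rd  (counter 1, T1.r 1)
[3] T0.cas  hit  (counter 2, T0.r 1)
[4] T1.cas  miss  (counter 2, T1.r 1)
[5] T1.load  rd  (counter 2, T1.r 2)
[6] T0.load  rd  (counter 2, T0.r 2)
[7] T1.cas  hit  (counter 3, T1.r 2)
[8] T0.cas  miss  (counter 3, T0.r 2)
[9] T1.load  rd  (counter 3, T1.r 3)
[10] T0.load  rd  (counter 3, T0.r 3)
[11] T1.cas  hit  (counter 4, T1.r 3)
[12] T0.cas  miss  (counter 4, T0.r 3)
[13] T1.load  rd  (counter 4, T1.r 4)
[14] T1.cas  hit  (counter 5, T1.r 4)
[15] T1.load  rd  (counter 5, T1.r 5)
[16] T1.cas  hit  (counter 6, T1.r 5)
[17] T1.load  rd  (counter 6, T1.r 6)
[18] T1.cas  hit  (counter 7, T1.r 6)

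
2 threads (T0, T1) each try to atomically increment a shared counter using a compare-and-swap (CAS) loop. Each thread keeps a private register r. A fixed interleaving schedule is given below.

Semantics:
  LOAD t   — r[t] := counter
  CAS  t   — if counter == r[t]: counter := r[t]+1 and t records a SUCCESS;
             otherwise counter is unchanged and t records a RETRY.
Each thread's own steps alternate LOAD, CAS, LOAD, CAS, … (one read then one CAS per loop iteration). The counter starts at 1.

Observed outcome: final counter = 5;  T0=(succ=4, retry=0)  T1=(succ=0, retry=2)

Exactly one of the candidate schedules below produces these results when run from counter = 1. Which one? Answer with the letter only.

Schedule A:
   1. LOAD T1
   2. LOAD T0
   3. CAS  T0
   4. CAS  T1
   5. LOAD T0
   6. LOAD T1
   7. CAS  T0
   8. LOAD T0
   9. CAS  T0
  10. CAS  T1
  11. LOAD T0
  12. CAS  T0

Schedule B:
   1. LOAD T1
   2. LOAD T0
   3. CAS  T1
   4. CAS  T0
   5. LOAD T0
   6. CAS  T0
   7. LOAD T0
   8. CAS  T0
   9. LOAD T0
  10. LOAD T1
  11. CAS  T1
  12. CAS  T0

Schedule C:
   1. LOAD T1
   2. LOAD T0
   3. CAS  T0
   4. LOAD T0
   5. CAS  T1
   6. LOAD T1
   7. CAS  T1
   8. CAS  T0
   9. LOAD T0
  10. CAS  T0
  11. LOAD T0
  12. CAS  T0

Run A:
#1 T1 reads 1
#2 T0 reads 1
#3 T0 CAS(1→2) writes; counter now 2
#4 T1 CAS(1→2) fails; counter now 2
#5 T0 reads 2
#6 T1 reads 2
#7 T0 CAS(2→3) writes; counter now 3
#8 T0 reads 3
#9 T0 CAS(3→4) writes; counter now 4
#10 T1 CAS(2→3) fails; counter now 4
#11 T0 reads 4
#12 T0 CAS(4→5) writes; counter now 5

A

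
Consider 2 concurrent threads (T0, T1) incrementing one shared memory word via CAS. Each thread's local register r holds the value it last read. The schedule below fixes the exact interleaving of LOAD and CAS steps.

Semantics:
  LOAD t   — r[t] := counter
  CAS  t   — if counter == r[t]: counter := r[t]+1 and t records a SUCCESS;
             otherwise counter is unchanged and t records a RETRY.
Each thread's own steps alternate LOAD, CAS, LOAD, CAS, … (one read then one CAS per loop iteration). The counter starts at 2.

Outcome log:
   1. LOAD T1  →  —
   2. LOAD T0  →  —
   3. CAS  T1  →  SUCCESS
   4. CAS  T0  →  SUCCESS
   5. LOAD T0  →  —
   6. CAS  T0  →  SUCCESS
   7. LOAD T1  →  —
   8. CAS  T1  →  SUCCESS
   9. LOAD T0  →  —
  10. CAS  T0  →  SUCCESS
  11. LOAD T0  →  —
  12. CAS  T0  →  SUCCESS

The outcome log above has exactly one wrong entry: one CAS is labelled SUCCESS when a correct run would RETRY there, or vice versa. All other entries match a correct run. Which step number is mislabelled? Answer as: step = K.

step = 4

Reference trace:
T1 LOAD — after: cnt=2, r=2 — load
T0 LOAD — after: cnt=2, r=2 — load
T1 CAS — after: cnt=3, r=2 — ok
T0 CAS — after: cnt=3, r=2 — retry
T0 LOAD — after: cnt=3, r=3 — load
T0 CAS — after: cnt=4, r=3 — ok
T1 LOAD — after: cnt=4, r=4 — load
T1 CAS — after: cnt=5, r=4 — ok
T0 LOAD — after: cnt=5, r=5 — load
T0 CAS — after: cnt=6, r=5 — ok
T0 LOAD — after: cnt=6, r=6 — load
T0 CAS — after: cnt=7, r=6 — ok
Mismatch at 4.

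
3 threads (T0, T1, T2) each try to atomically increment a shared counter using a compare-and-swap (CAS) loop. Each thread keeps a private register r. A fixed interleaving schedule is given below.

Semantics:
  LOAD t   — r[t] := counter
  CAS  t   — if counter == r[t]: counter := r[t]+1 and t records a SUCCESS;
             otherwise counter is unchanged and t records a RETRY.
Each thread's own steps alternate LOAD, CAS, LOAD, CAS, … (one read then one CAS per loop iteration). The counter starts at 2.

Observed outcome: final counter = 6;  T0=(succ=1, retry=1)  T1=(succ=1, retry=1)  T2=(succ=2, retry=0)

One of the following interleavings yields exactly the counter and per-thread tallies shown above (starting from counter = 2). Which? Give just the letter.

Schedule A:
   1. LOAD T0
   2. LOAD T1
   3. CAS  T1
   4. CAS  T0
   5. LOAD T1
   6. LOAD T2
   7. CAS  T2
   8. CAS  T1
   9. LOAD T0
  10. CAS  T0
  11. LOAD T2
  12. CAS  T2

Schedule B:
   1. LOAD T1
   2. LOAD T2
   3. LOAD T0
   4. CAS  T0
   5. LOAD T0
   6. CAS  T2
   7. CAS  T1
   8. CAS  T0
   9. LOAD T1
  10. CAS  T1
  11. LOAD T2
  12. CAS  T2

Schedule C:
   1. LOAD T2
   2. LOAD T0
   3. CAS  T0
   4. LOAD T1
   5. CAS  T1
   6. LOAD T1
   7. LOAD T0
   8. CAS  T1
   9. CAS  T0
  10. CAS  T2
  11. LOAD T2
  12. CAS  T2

A

Tracing schedule A:
   1) LOAD T0:  M=2  r_T0=2
   2) LOAD T1:  M=2  r_T1=2
   3) CAS  T1:  M=3  r_T1=2 ✓
   4) CAS  T0:  M=3  r_T0=2 ✗
   5) LOAD T1:  M=3  r_T1=3
   6) LOAD T2:  M=3  r_T2=3
   7) CAS  T2:  M=4  r_T2=3 ✓
   8) CAS  T1:  M=4  r_T1=3 ✗
   9) LOAD T0:  M=4  r_T0=4
  10) CAS  T0:  M=5  r_T0=4 ✓
  11) LOAD T2:  M=5  r_T2=5
  12) CAS  T2:  M=6  r_T2=5 ✓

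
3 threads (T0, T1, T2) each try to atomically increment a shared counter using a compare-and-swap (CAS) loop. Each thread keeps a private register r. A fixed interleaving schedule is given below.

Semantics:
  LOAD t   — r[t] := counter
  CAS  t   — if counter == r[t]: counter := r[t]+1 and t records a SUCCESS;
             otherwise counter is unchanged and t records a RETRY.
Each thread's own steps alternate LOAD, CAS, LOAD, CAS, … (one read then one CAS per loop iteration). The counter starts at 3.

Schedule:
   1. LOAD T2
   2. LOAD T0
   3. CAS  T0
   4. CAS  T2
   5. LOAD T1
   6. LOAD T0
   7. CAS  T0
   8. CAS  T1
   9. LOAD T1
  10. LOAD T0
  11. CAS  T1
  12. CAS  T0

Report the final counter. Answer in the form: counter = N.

[1] T2.load  rd  (counter 3, T2.r 3)
[2] T0.load  rd  (counter 3, T0.r 3)
[3] T0.cas  hit  (counter 4, T0.r 3)
[4] T2.cas  miss  (counter 4, T2.r 3)
[5] T1.load  rd  (counter 4, T1.r 4)
[6] T0.load  rd  (counter 4, T0.r 4)
[7] T0.cas  hit  (counter 5, T0.r 4)
[8] T1.cas  miss  (counter 5, T1.r 4)
[9] T1.load  rd  (counter 5, T1.r 5)
[10] T0.load  rd  (counter 5, T0.r 5)
[11] T1.cas  hit  (counter 6, T1.r 5)
[12] T0.cas  miss  (counter 6, T0.r 5)

counter = 6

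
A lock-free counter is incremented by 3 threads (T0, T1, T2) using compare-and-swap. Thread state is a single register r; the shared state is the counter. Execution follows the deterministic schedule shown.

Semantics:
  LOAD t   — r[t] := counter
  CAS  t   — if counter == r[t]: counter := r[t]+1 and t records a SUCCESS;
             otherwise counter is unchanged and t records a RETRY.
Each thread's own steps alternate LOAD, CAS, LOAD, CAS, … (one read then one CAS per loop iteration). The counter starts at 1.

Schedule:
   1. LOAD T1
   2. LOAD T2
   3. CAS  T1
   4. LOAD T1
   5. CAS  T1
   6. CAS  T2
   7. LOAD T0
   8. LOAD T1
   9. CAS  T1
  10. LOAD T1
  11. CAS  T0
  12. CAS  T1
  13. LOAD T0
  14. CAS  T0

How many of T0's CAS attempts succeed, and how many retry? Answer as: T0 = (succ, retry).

T0 = (1, 1)

   1) LOAD T1:  M=1  r_T1=1
   2) LOAD T2:  M=1  r_T2=1
   3) CAS  T1:  M=2  r_T1=1 ✓
   4) LOAD T1:  M=2  r_T1=2
   5) CAS  T1:  M=3  r_T1=2 ✓
   6) CAS  T2:  M=3  r_T2=1 ✗
   7) LOAD T0:  M=3  r_T0=3
   8) LOAD T1:  M=3  r_T1=3
   9) CAS  T1:  M=4  r_T1=3 ✓
  10) LOAD T1:  M=4  r_T1=4
  11) CAS  T0:  M=4  r_T0=3 ✗
  12) CAS  T1:  M=5  r_T1=4 ✓
  13) LOAD T0:  M=5  r_T0=5
  14) CAS  T0:  M=6  r_T0=5 ✓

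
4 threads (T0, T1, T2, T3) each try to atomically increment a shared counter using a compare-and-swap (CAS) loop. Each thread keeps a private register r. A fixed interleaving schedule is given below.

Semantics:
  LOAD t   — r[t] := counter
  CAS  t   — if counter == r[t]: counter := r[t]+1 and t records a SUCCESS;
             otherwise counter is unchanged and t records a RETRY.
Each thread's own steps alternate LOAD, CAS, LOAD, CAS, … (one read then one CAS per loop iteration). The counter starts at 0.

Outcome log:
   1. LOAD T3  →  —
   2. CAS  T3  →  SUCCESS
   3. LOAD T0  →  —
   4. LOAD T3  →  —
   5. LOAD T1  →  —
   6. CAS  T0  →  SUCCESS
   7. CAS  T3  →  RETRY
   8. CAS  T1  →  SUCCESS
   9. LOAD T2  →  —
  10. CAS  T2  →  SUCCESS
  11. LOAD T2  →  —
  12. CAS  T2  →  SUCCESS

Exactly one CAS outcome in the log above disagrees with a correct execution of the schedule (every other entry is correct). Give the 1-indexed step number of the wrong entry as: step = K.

Correct run:
[1] T3.load  rd  (counter 0, T3.r 0)
[2] T3.cas  hit  (counter 1, T3.r 0)
[3] T0.load  rd  (counter 1, T0.r 1)
[4] T3.load  rd  (counter 1, T3.r 1)
[5] T1.load  rd  (counter 1, T1.r 1)
[6] T0.cas  hit  (counter 2, T0.r 1)
[7] T3.cas  miss  (counter 2, T3.r 1)
[8] T1.cas  miss  (counter 2, T1.r 1)
[9] T2.load  rd  (counter 2, T2.r 2)
[10] T2.cas  hit  (counter 3, T2.r 2)
[11] T2.load  rd  (counter 3, T2.r 3)
[12] T2.cas  hit  (counter 4, T2.r 3)
Log disagrees first at step 8.

step = 8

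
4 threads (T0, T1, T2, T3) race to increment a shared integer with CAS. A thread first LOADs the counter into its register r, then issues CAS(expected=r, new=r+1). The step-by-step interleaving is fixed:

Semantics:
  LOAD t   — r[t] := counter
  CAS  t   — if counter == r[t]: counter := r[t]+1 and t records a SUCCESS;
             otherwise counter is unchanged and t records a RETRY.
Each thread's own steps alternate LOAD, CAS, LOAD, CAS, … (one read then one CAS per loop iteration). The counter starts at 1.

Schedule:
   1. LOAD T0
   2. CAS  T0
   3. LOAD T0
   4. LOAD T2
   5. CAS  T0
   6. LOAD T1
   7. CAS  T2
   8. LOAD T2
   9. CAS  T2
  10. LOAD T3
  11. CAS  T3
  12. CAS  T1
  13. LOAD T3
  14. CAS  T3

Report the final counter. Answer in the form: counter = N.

1. LOAD T0 → mem=1 r[T0]=1 [LOAD]
2. CAS T0 → mem=2 r[T0]=1 [OK]
3. LOAD T0 → mem=2 r[T0]=2 [LOAD]
4. LOAD T2 → mem=2 r[T2]=2 [LOAD]
5. CAS T0 → mem=3 r[T0]=2 [OK]
6. LOAD T1 → mem=3 r[T1]=3 [LOAD]
7. CAS T2 → mem=3 r[T2]=2 [RETRY]
8. LOAD T2 → mem=3 r[T2]=3 [LOAD]
9. CAS T2 → mem=4 r[T2]=3 [OK]
10. LOAD T3 → mem=4 r[T3]=4 [LOAD]
11. CAS T3 → mem=5 r[T3]=4 [OK]
12. CAS T1 → mem=5 r[T1]=3 [RETRY]
13. LOAD T3 → mem=5 r[T3]=5 [LOAD]
14. CAS T3 → mem=6 r[T3]=5 [OK]

counter = 6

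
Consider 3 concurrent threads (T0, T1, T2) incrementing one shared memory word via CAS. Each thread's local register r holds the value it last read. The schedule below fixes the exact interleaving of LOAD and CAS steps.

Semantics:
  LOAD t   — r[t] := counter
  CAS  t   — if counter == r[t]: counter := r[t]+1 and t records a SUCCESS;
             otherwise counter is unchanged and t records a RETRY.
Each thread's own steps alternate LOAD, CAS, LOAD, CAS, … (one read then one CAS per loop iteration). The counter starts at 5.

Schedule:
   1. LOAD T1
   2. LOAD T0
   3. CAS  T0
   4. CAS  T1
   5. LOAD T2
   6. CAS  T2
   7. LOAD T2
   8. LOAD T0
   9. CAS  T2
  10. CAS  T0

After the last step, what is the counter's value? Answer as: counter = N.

#1 T1 reads 5
#2 T0 reads 5
#3 T0 CAS(5→6) writes; counter now 6
#4 T1 CAS(5→6) fails; counter now 6
#5 T2 reads 6
#6 T2 CAS(6→7) writes; counter now 7
#7 T2 reads 7
#8 T0 reads 7
#9 T2 CAS(7→8) writes; counter now 8
#10 T0 CAS(7→8) fails; counter now 8

counter = 8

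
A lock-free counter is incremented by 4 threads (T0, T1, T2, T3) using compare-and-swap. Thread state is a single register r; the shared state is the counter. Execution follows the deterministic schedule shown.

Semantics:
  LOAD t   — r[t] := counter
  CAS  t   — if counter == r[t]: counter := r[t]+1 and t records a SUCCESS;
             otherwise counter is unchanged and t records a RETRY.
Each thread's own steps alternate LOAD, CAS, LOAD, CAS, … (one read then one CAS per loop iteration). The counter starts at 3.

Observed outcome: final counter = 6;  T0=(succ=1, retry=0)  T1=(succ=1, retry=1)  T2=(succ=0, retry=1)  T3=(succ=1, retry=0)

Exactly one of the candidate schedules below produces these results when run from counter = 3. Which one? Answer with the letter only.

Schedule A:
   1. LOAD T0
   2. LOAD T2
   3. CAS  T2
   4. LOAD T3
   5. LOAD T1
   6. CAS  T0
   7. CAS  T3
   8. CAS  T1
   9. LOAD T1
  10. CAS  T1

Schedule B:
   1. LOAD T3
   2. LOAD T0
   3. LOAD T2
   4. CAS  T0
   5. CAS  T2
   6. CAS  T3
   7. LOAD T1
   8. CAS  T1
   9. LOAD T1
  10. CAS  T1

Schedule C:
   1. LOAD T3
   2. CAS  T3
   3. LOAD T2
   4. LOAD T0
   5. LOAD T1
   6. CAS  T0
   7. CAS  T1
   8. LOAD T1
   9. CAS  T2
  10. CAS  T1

C

Simulating candidate C:
#1 T3 reads 3
#2 T3 CAS(3→4) writes; counter now 4
#3 T2 reads 4
#4 T0 reads 4
#5 T1 reads 4
#6 T0 CAS(4→5) writes; counter now 5
#7 T1 CAS(4→5) fails; counter now 5
#8 T1 reads 5
#9 T2 CAS(4→5) fails; counter now 5
#10 T1 CAS(5→6) writes; counter now 6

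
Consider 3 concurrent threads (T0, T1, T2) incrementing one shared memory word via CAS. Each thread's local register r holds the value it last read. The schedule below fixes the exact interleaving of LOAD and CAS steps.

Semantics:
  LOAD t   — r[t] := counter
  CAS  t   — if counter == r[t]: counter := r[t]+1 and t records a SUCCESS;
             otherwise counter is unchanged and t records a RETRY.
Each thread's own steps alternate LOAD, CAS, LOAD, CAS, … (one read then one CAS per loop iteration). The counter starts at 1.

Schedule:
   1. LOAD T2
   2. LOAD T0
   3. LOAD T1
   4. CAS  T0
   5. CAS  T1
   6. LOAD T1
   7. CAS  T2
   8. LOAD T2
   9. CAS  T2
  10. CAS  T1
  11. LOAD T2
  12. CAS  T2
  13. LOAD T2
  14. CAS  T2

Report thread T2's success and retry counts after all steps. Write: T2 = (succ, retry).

[1] T2.load  rd  (counter 1, T2.r 1)
[2] T0.load  rd  (counter 1, T0.r 1)
[3] T1.load  rd  (counter 1, T1.r 1)
[4] T0.cas  hit  (counter 2, T0.r 1)
[5] T1.cas  miss  (counter 2, T1.r 1)
[6] T1.load  rd  (counter 2, T1.r 2)
[7] T2.cas  miss  (counter 2, T2.r 1)
[8] T2.load  rd  (counter 2, T2.r 2)
[9] T2.cas  hit  (counter 3, T2.r 2)
[10] T1.cas  miss  (counter 3, T1.r 2)
[11] T2.load  rd  (counter 3, T2.r 3)
[12] T2.cas  hit  (counter 4, T2.r 3)
[13] T2.load  rd  (counter 4, T2.r 4)
[14] T2.cas  hit  (counter 5, T2.r 4)

T2 = (3, 1)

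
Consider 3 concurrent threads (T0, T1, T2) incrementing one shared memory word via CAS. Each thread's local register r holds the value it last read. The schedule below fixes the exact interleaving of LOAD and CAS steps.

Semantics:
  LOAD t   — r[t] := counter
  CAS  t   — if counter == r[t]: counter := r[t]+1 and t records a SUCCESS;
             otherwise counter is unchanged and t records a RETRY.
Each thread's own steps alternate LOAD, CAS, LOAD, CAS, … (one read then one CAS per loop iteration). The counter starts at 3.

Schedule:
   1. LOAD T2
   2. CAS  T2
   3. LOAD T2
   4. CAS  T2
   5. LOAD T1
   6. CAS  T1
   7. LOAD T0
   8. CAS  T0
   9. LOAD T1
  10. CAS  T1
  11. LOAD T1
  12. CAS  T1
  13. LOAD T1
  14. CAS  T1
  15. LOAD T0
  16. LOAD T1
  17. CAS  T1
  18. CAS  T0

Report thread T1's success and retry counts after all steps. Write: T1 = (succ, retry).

T1 = (5, 0)

step 1: T2 LOAD ⇒ load; ctr=3 reg=3
step 2: T2 CAS ⇒ ok; ctr=4 reg=3
step 3: T2 LOAD ⇒ load; ctr=4 reg=4
step 4: T2 CAS ⇒ ok; ctr=5 reg=4
step 5: T1 LOAD ⇒ load; ctr=5 reg=5
step 6: T1 CAS ⇒ ok; ctr=6 reg=5
step 7: T0 LOAD ⇒ load; ctr=6 reg=6
step 8: T0 CAS ⇒ ok; ctr=7 reg=6
step 9: T1 LOAD ⇒ load; ctr=7 reg=7
step 10: T1 CAS ⇒ ok; ctr=8 reg=7
step 11: T1 LOAD ⇒ load; ctr=8 reg=8
step 12: T1 CAS ⇒ ok; ctr=9 reg=8
step 13: T1 LOAD ⇒ load; ctr=9 reg=9
step 14: T1 CAS ⇒ ok; ctr=10 reg=9
step 15: T0 LOAD ⇒ load; ctr=10 reg=10
step 16: T1 LOAD ⇒ load; ctr=10 reg=10
step 17: T1 CAS ⇒ ok; ctr=11 reg=10
step 18: T0 CAS ⇒ retry; ctr=11 reg=10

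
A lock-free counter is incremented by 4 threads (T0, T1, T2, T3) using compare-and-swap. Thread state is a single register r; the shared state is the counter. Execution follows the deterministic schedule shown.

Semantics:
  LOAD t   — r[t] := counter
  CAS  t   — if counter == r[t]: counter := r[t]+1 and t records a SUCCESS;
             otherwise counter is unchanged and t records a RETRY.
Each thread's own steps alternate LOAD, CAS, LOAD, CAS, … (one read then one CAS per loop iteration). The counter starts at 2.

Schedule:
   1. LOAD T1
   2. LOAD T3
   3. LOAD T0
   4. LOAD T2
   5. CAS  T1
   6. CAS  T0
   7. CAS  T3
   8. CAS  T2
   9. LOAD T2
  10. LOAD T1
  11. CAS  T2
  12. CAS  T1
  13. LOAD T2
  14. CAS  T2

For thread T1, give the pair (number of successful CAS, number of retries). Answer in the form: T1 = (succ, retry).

#1 T1 reads 2
#2 T3 reads 2
#3 T0 reads 2
#4 T2 reads 2
#5 T1 CAS(2→3) writes; counter now 3
#6 T0 CAS(2→3) fails; counter now 3
#7 T3 CAS(2→3) fails; counter now 3
#8 T2 CAS(2→3) fails; counter now 3
#9 T2 reads 3
#10 T1 reads 3
#11 T2 CAS(3→4) writes; counter now 4
#12 T1 CAS(3→4) fails; counter now 4
#13 T2 reads 4
#14 T2 CAS(4→5) writes; counter now 5

T1 = (1, 1)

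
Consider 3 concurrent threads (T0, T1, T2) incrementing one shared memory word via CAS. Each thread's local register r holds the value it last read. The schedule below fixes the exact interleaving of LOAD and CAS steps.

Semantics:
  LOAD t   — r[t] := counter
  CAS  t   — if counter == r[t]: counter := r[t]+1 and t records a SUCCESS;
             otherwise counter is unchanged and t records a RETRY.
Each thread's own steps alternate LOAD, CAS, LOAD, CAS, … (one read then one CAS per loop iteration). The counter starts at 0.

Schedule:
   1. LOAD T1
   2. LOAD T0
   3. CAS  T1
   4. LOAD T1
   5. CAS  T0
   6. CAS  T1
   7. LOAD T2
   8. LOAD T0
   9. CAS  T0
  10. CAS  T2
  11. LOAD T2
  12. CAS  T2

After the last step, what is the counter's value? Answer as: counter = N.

counter = 4

#1 T1 reads 0
#2 T0 reads 0
#3 T1 CAS(0→1) writes; counter now 1
#4 T1 reads 1
#5 T0 CAS(0→1) fails; counter now 1
#6 T1 CAS(1→2) writes; counter now 2
#7 T2 reads 2
#8 T0 reads 2
#9 T0 CAS(2→3) writes; counter now 3
#10 T2 CAS(2→3) fails; counter now 3
#11 T2 reads 3
#12 T2 CAS(3→4) writes; counter now 4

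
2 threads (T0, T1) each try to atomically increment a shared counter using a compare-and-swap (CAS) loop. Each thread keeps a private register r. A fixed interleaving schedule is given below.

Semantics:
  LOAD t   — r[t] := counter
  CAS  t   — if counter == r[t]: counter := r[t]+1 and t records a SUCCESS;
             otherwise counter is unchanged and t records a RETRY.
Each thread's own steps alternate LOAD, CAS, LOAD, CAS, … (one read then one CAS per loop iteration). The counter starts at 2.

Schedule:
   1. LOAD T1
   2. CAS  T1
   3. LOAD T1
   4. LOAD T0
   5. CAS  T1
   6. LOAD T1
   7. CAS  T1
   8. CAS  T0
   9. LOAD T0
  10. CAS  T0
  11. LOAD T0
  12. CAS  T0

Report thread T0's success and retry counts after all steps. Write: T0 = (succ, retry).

T0 = (2, 1)

1. LOAD T1 → mem=2 r[T1]=2 [LOAD]
2. CAS T1 → mem=3 r[T1]=2 [OK]
3. LOAD T1 → mem=3 r[T1]=3 [LOAD]
4. LOAD T0 → mem=3 r[T0]=3 [LOAD]
5. CAS T1 → mem=4 r[T1]=3 [OK]
6. LOAD T1 → mem=4 r[T1]=4 [LOAD]
7. CAS T1 → mem=5 r[T1]=4 [OK]
8. CAS T0 → mem=5 r[T0]=3 [RETRY]
9. LOAD T0 → mem=5 r[T0]=5 [LOAD]
10. CAS T0 → mem=6 r[T0]=5 [OK]
11. LOAD T0 → mem=6 r[T0]=6 [LOAD]
12. CAS T0 → mem=7 r[T0]=6 [OK]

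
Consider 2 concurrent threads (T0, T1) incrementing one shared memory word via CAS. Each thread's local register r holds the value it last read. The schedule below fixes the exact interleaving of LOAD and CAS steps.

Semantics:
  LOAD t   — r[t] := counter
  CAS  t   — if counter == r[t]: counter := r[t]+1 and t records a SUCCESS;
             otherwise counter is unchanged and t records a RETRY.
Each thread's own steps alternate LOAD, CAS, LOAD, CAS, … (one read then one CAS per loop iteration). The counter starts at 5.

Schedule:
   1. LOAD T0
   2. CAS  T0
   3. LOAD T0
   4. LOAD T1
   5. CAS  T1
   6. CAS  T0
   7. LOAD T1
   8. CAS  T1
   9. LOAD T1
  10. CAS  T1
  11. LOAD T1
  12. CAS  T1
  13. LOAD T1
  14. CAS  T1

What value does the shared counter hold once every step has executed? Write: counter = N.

#1 T0 reads 5
#2 T0 CAS(5→6) writes; counter now 6
#3 T0 reads 6
#4 T1 reads 6
#5 T1 CAS(6→7) writes; counter now 7
#6 T0 CAS(6→7) fails; counter now 7
#7 T1 reads 7
#8 T1 CAS(7→8) writes; counter now 8
#9 T1 reads 8
#10 T1 CAS(8→9) writes; counter now 9
#11 T1 reads 9
#12 T1 CAS(9→10) writes; counter now 10
#13 T1 reads 10
#14 T1 CAS(10→11) writes; counter now 11

counter = 11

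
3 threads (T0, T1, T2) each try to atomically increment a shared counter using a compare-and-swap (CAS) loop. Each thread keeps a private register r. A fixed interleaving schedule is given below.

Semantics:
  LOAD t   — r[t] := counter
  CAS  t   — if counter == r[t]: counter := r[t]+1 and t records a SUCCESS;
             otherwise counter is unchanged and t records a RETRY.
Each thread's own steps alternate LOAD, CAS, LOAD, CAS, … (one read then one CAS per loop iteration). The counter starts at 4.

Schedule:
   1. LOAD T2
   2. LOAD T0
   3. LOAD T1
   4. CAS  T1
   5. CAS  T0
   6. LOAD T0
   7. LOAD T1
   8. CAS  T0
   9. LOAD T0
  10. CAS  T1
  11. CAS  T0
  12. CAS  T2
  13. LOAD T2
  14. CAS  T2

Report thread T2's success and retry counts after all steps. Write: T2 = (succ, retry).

1. LOAD T2 → mem=4 r[T2]=4 [LOAD]
2. LOAD T0 → mem=4 r[T0]=4 [LOAD]
3. LOAD T1 → mem=4 r[T1]=4 [LOAD]
4. CAS T1 → mem=5 r[T1]=4 [OK]
5. CAS T0 → mem=5 r[T0]=4 [RETRY]
6. LOAD T0 → mem=5 r[T0]=5 [LOAD]
7. LOAD T1 → mem=5 r[T1]=5 [LOAD]
8. CAS T0 → mem=6 r[T0]=5 [OK]
9. LOAD T0 → mem=6 r[T0]=6 [LOAD]
10. CAS T1 → mem=6 r[T1]=5 [RETRY]
11. CAS T0 → mem=7 r[T0]=6 [OK]
12. CAS T2 → mem=7 r[T2]=4 [RETRY]
13. LOAD T2 → mem=7 r[T2]=7 [LOAD]
14. CAS T2 → mem=8 r[T2]=7 [OK]

T2 = (1, 1)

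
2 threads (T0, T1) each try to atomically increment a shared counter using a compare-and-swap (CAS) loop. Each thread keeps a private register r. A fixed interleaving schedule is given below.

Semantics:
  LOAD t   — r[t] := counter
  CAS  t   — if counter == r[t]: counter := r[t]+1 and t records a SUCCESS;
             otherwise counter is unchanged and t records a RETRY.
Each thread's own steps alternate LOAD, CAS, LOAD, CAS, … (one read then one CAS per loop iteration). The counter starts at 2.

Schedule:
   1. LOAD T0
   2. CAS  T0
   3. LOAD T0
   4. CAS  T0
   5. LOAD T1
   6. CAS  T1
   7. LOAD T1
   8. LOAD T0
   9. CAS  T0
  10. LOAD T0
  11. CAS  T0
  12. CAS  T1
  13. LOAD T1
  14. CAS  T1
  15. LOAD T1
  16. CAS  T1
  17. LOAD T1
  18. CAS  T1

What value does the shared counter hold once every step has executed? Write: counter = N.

T0 LOAD — after: cnt=2, r=2 — load
T0 CAS — after: cnt=3, r=2 — ok
T0 LOAD — after: cnt=3, r=3 — load
T0 CAS — after: cnt=4, r=3 — ok
T1 LOAD — after: cnt=4, r=4 — load
T1 CAS — after: cnt=5, r=4 — ok
T1 LOAD — after: cnt=5, r=5 — load
T0 LOAD — after: cnt=5, r=5 — load
T0 CAS — after: cnt=6, r=5 — ok
T0 LOAD — after: cnt=6, r=6 — load
T0 CAS — after: cnt=7, r=6 — ok
T1 CAS — after: cnt=7, r=5 — retry
T1 LOAD — after: cnt=7, r=7 — load
T1 CAS — after: cnt=8, r=7 — ok
T1 LOAD — after: cnt=8, r=8 — load
T1 CAS — after: cnt=9, r=8 — ok
T1 LOAD — after: cnt=9, r=9 — load
T1 CAS — after: cnt=10, r=9 — ok

counter = 10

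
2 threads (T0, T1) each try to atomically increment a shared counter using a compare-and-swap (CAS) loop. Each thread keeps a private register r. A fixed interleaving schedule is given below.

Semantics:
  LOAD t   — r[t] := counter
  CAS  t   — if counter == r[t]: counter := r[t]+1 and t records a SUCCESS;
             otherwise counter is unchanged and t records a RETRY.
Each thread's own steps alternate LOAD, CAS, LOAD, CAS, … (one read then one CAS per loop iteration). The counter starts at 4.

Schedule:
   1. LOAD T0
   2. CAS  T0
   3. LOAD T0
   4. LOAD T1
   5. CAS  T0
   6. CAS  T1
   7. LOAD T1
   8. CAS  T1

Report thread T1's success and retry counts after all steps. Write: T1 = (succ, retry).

T1 = (1, 1)

1. LOAD T0 → mem=4 r[T0]=4 [LOAD]
2. CAS T0 → mem=5 r[T0]=4 [OK]
3. LOAD T0 → mem=5 r[T0]=5 [LOAD]
4. LOAD T1 → mem=5 r[T1]=5 [LOAD]
5. CAS T0 → mem=6 r[T0]=5 [OK]
6. CAS T1 → mem=6 r[T1]=5 [RETRY]
7. LOAD T1 → mem=6 r[T1]=6 [LOAD]
8. CAS T1 → mem=7 r[T1]=6 [OK]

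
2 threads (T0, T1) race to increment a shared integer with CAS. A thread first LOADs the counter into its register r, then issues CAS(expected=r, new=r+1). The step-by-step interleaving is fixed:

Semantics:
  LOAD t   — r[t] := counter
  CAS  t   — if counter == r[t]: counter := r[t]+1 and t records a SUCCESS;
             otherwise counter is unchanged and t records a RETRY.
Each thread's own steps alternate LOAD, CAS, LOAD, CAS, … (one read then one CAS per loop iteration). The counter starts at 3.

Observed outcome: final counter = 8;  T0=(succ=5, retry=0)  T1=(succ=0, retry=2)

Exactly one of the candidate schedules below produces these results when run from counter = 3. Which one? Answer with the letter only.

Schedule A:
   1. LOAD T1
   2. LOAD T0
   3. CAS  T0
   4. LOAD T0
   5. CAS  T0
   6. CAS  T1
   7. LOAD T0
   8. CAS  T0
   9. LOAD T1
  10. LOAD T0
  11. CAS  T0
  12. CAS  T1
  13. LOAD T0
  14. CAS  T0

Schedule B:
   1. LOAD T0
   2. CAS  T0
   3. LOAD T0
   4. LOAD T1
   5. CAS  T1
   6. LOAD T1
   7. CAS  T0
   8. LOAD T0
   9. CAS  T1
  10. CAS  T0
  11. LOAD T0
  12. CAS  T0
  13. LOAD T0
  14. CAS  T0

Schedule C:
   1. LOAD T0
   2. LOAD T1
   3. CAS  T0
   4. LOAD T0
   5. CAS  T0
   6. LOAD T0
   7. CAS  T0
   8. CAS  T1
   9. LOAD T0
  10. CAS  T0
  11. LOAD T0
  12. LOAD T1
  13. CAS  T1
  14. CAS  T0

Tracing schedule A:
1. LOAD T1 → mem=3 r[T1]=3 [LOAD]
2. LOAD T0 → mem=3 r[T0]=3 [LOAD]
3. CAS T0 → mem=4 r[T0]=3 [OK]
4. LOAD T0 → mem=4 r[T0]=4 [LOAD]
5. CAS T0 → mem=5 r[T0]=4 [OK]
6. CAS T1 → mem=5 r[T1]=3 [RETRY]
7. LOAD T0 → mem=5 r[T0]=5 [LOAD]
8. CAS T0 → mem=6 r[T0]=5 [OK]
9. LOAD T1 → mem=6 r[T1]=6 [LOAD]
10. LOAD T0 → mem=6 r[T0]=6 [LOAD]
11. CAS T0 → mem=7 r[T0]=6 [OK]
12. CAS T1 → mem=7 r[T1]=6 [RETRY]
13. LOAD T0 → mem=7 r[T0]=7 [LOAD]
14. CAS T0 → mem=8 r[T0]=7 [OK]

A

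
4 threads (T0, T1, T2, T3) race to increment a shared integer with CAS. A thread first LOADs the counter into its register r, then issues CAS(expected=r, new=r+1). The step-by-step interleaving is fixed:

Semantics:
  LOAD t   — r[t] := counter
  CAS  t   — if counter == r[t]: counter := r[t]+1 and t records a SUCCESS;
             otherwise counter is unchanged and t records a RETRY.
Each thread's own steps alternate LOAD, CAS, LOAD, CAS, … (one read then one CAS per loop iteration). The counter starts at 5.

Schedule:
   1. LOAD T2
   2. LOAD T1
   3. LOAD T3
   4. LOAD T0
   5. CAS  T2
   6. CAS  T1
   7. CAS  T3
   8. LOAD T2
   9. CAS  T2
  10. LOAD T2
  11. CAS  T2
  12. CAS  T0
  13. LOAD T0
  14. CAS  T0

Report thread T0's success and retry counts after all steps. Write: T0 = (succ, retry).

#1 T2 reads 5
#2 T1 reads 5
#3 T3 reads 5
#4 T0 reads 5
#5 T2 CAS(5→6) writes; counter now 6
#6 T1 CAS(5→6) fails; counter now 6
#7 T3 CAS(5→6) fails; counter now 6
#8 T2 reads 6
#9 T2 CAS(6→7) writes; counter now 7
#10 T2 reads 7
#11 T2 CAS(7→8) writes; counter now 8
#12 T0 CAS(5→6) fails; counter now 8
#13 T0 reads 8
#14 T0 CAS(8→9) writes; counter now 9

T0 = (1, 1)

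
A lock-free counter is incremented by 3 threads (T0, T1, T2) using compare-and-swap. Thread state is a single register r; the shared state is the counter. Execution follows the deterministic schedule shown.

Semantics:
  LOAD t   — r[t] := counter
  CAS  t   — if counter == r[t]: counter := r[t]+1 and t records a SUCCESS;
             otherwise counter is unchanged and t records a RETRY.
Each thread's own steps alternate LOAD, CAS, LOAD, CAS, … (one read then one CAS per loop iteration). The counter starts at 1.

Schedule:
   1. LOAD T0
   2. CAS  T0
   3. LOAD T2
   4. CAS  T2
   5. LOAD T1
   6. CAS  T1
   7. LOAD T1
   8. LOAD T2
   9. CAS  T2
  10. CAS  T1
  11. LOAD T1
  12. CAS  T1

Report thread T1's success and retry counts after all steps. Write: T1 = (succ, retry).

T1 = (2, 1)

step 1: T0 LOAD ⇒ load; ctr=1 reg=1
step 2: T0 CAS ⇒ ok; ctr=2 reg=1
step 3: T2 LOAD ⇒ load; ctr=2 reg=2
step 4: T2 CAS ⇒ ok; ctr=3 reg=2
step 5: T1 LOAD ⇒ load; ctr=3 reg=3
step 6: T1 CAS ⇒ ok; ctr=4 reg=3
step 7: T1 LOAD ⇒ load; ctr=4 reg=4
step 8: T2 LOAD ⇒ load; ctr=4 reg=4
step 9: T2 CAS ⇒ ok; ctr=5 reg=4
step 10: T1 CAS ⇒ retry; ctr=5 reg=4
step 11: T1 LOAD ⇒ load; ctr=5 reg=5
step 12: T1 CAS ⇒ ok; ctr=6 reg=5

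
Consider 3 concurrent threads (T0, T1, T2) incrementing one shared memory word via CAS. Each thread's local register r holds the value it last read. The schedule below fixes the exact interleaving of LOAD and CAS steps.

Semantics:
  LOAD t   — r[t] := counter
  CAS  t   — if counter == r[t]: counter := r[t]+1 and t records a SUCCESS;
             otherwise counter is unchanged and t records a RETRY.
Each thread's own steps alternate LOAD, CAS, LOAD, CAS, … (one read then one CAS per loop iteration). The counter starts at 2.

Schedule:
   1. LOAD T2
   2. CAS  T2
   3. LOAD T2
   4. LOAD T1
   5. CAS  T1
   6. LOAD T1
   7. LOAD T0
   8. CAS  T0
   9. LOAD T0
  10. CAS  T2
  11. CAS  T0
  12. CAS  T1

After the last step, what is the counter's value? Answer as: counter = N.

[1] T2.load  rd  (counter 2, T2.r 2)
[2] T2.cas  hit  (counter 3, T2.r 2)
[3] T2.load  rd  (counter 3, T2.r 3)
[4] T1.load  rd  (counter 3, T1.r 3)
[5] T1.cas  hit  (counter 4, T1.r 3)
[6] T1.load  rd  (counter 4, T1.r 4)
[7] T0.load  rd  (counter 4, T0.r 4)
[8] T0.cas  hit  (counter 5, T0.r 4)
[9] T0.load  rd  (counter 5, T0.r 5)
[10] T2.cas  miss  (counter 5, T2.r 3)
[11] T0.cas  hit  (counter 6, T0.r 5)
[12] T1.cas  miss  (counter 6, T1.r 4)

counter = 6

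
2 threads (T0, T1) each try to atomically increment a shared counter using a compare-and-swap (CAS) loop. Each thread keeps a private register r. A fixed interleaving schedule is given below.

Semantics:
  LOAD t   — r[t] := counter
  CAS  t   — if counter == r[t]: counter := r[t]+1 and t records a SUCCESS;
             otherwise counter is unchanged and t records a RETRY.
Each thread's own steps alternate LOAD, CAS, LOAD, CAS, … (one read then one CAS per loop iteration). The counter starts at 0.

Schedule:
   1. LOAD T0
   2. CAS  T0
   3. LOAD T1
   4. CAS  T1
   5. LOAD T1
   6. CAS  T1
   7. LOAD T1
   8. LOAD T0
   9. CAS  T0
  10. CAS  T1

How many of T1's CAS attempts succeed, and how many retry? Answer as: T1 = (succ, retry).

T1 = (2, 1)

T0 LOAD — after: cnt=0, r=0 — load
T0 CAS — after: cnt=1, r=0 — ok
T1 LOAD — after: cnt=1, r=1 — load
T1 CAS — after: cnt=2, r=1 — ok
T1 LOAD — after: cnt=2, r=2 — load
T1 CAS — after: cnt=3, r=2 — ok
T1 LOAD — after: cnt=3, r=3 — load
T0 LOAD — after: cnt=3, r=3 — load
T0 CAS — after: cnt=4, r=3 — ok
T1 CAS — after: cnt=4, r=3 — retry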